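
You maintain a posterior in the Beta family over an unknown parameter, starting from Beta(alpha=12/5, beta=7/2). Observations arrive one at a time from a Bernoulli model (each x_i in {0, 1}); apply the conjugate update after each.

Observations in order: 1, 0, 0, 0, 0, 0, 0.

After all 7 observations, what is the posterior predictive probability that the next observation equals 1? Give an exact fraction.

34/129

obs 1: x=1 → posterior Beta(17/5, 7/2)
obs 2: x=0 → posterior Beta(17/5, 9/2)
obs 3: x=0 → posterior Beta(17/5, 11/2)
obs 4: x=0 → posterior Beta(17/5, 13/2)
obs 5: x=0 → posterior Beta(17/5, 15/2)
obs 6: x=0 → posterior Beta(17/5, 17/2)
obs 7: x=0 → posterior Beta(17/5, 19/2)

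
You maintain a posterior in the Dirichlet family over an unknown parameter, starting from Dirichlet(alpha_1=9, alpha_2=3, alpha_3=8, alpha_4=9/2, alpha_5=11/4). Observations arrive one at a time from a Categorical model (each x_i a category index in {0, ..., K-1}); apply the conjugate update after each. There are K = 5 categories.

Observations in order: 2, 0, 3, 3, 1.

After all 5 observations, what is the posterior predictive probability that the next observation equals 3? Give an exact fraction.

26/129

obs 1: x=2 → posterior Dirichlet(9, 3, 9, 9/2, 11/4)
obs 2: x=0 → posterior Dirichlet(10, 3, 9, 9/2, 11/4)
obs 3: x=3 → posterior Dirichlet(10, 3, 9, 11/2, 11/4)
obs 4: x=3 → posterior Dirichlet(10, 3, 9, 13/2, 11/4)
obs 5: x=1 → posterior Dirichlet(10, 4, 9, 13/2, 11/4)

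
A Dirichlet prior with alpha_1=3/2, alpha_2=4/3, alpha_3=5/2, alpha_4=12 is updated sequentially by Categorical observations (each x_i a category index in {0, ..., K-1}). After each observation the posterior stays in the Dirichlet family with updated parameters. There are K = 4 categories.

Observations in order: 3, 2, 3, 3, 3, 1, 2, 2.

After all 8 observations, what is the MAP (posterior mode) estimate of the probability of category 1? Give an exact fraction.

obs 1: x=3 → posterior Dirichlet(3/2, 4/3, 5/2, 13)
obs 2: x=2 → posterior Dirichlet(3/2, 4/3, 7/2, 13)
obs 3: x=3 → posterior Dirichlet(3/2, 4/3, 7/2, 14)
obs 4: x=3 → posterior Dirichlet(3/2, 4/3, 7/2, 15)
obs 5: x=3 → posterior Dirichlet(3/2, 4/3, 7/2, 16)
obs 6: x=1 → posterior Dirichlet(3/2, 7/3, 7/2, 16)
obs 7: x=2 → posterior Dirichlet(3/2, 7/3, 9/2, 16)
obs 8: x=2 → posterior Dirichlet(3/2, 7/3, 11/2, 16)

1/16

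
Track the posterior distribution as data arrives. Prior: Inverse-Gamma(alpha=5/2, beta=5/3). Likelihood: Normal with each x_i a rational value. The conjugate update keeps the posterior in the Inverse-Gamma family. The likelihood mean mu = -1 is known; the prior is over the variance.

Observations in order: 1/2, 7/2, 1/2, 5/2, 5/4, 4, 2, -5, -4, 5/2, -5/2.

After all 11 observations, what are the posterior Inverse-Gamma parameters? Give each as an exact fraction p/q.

obs 1: x=1/2 → posterior Inverse-Gamma(3, 67/24)
obs 2: x=7/2 → posterior Inverse-Gamma(7/2, 155/12)
obs 3: x=1/2 → posterior Inverse-Gamma(4, 337/24)
obs 4: x=5/2 → posterior Inverse-Gamma(9/2, 121/6)
obs 5: x=5/4 → posterior Inverse-Gamma(5, 2179/96)
obs 6: x=4 → posterior Inverse-Gamma(11/2, 3379/96)
obs 7: x=2 → posterior Inverse-Gamma(6, 3811/96)
obs 8: x=-5 → posterior Inverse-Gamma(13/2, 4579/96)
obs 9: x=-4 → posterior Inverse-Gamma(7, 5011/96)
obs 10: x=5/2 → posterior Inverse-Gamma(15/2, 5599/96)
obs 11: x=-5/2 → posterior Inverse-Gamma(8, 5707/96)

alpha=8, beta=5707/96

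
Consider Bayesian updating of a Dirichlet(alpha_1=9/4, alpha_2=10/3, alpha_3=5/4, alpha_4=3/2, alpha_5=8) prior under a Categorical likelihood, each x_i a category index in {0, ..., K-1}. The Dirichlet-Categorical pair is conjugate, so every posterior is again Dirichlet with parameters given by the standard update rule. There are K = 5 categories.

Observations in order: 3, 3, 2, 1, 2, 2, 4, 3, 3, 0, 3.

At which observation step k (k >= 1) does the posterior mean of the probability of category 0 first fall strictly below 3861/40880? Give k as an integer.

k = 8

obs 1: x=3 → posterior Dirichlet(9/4, 10/3, 5/4, 5/2, 8)
obs 2: x=3 → posterior Dirichlet(9/4, 10/3, 5/4, 7/2, 8)
obs 3: x=2 → posterior Dirichlet(9/4, 10/3, 9/4, 7/2, 8)
obs 4: x=1 → posterior Dirichlet(9/4, 13/3, 9/4, 7/2, 8)
obs 5: x=2 → posterior Dirichlet(9/4, 13/3, 13/4, 7/2, 8)
obs 6: x=2 → posterior Dirichlet(9/4, 13/3, 17/4, 7/2, 8)
obs 7: x=4 → posterior Dirichlet(9/4, 13/3, 17/4, 7/2, 9)
obs 8: x=3 → posterior Dirichlet(9/4, 13/3, 17/4, 9/2, 9)
obs 9: x=3 → posterior Dirichlet(9/4, 13/3, 17/4, 11/2, 9)
obs 10: x=0 → posterior Dirichlet(13/4, 13/3, 17/4, 11/2, 9)
obs 11: x=3 → posterior Dirichlet(13/4, 13/3, 17/4, 13/2, 9)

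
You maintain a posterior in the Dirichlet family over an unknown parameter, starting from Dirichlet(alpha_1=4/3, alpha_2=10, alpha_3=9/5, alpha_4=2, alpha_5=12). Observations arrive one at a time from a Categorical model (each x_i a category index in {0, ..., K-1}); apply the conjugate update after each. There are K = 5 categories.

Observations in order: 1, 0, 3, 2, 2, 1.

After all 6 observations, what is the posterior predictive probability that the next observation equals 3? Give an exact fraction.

45/497

obs 1: x=1 → posterior Dirichlet(4/3, 11, 9/5, 2, 12)
obs 2: x=0 → posterior Dirichlet(7/3, 11, 9/5, 2, 12)
obs 3: x=3 → posterior Dirichlet(7/3, 11, 9/5, 3, 12)
obs 4: x=2 → posterior Dirichlet(7/3, 11, 14/5, 3, 12)
obs 5: x=2 → posterior Dirichlet(7/3, 11, 19/5, 3, 12)
obs 6: x=1 → posterior Dirichlet(7/3, 12, 19/5, 3, 12)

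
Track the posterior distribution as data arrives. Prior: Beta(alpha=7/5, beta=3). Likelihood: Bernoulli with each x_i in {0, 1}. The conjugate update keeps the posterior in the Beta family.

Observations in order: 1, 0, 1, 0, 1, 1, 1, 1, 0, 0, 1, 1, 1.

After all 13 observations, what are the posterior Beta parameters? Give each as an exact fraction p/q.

alpha=52/5, beta=7

obs 1: x=1 → posterior Beta(12/5, 3)
obs 2: x=0 → posterior Beta(12/5, 4)
obs 3: x=1 → posterior Beta(17/5, 4)
obs 4: x=0 → posterior Beta(17/5, 5)
obs 5: x=1 → posterior Beta(22/5, 5)
obs 6: x=1 → posterior Beta(27/5, 5)
obs 7: x=1 → posterior Beta(32/5, 5)
obs 8: x=1 → posterior Beta(37/5, 5)
obs 9: x=0 → posterior Beta(37/5, 6)
obs 10: x=0 → posterior Beta(37/5, 7)
obs 11: x=1 → posterior Beta(42/5, 7)
obs 12: x=1 → posterior Beta(47/5, 7)
obs 13: x=1 → posterior Beta(52/5, 7)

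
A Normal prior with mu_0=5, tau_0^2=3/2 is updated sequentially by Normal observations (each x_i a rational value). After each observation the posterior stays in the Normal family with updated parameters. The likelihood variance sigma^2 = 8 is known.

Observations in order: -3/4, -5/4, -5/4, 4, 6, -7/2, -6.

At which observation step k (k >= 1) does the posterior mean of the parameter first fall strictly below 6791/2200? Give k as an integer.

k = 3

obs 1: x=-3/4 → posterior Normal(311/76, 24/19)
obs 2: x=-5/4 → posterior Normal(37/11, 12/11)
obs 3: x=-5/4 → posterior Normal(281/100, 24/25)
obs 4: x=4 → posterior Normal(47/16, 6/7)
obs 5: x=6 → posterior Normal(401/124, 24/31)
obs 6: x=-7/2 → posterior Normal(359/136, 12/17)
obs 7: x=-6 → posterior Normal(287/148, 24/37)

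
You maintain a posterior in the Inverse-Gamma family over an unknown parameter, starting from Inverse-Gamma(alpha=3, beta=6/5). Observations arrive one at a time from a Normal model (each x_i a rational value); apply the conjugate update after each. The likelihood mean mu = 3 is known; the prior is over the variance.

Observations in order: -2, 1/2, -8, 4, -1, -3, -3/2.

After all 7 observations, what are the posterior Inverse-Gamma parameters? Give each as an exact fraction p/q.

obs 1: x=-2 → posterior Inverse-Gamma(7/2, 137/10)
obs 2: x=1/2 → posterior Inverse-Gamma(4, 673/40)
obs 3: x=-8 → posterior Inverse-Gamma(9/2, 3093/40)
obs 4: x=4 → posterior Inverse-Gamma(5, 3113/40)
obs 5: x=-1 → posterior Inverse-Gamma(11/2, 3433/40)
obs 6: x=-3 → posterior Inverse-Gamma(6, 4153/40)
obs 7: x=-3/2 → posterior Inverse-Gamma(13/2, 2279/20)

alpha=13/2, beta=2279/20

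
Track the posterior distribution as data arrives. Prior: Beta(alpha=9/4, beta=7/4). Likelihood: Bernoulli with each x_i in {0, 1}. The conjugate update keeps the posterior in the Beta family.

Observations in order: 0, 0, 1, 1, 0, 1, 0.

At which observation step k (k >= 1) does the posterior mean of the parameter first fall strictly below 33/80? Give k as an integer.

obs 1: x=0 → posterior Beta(9/4, 11/4)
obs 2: x=0 → posterior Beta(9/4, 15/4)
obs 3: x=1 → posterior Beta(13/4, 15/4)
obs 4: x=1 → posterior Beta(17/4, 15/4)
obs 5: x=0 → posterior Beta(17/4, 19/4)
obs 6: x=1 → posterior Beta(21/4, 19/4)
obs 7: x=0 → posterior Beta(21/4, 23/4)

k = 2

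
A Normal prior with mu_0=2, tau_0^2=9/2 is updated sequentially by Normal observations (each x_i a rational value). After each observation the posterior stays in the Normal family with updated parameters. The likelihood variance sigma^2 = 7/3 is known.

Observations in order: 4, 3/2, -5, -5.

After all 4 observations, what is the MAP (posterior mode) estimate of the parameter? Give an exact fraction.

obs 1: x=4 → posterior Normal(136/41, 63/41)
obs 2: x=3/2 → posterior Normal(353/136, 63/68)
obs 3: x=-5 → posterior Normal(83/190, 63/95)
obs 4: x=-5 → posterior Normal(-187/244, 63/122)

-187/244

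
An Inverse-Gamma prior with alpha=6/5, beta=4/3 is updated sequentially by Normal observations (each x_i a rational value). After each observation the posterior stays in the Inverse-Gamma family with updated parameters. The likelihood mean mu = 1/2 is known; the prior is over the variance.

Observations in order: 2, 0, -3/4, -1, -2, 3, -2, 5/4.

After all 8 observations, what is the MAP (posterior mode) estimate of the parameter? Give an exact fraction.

obs 1: x=2 → posterior Inverse-Gamma(17/10, 59/24)
obs 2: x=0 → posterior Inverse-Gamma(11/5, 31/12)
obs 3: x=-3/4 → posterior Inverse-Gamma(27/10, 323/96)
obs 4: x=-1 → posterior Inverse-Gamma(16/5, 431/96)
obs 5: x=-2 → posterior Inverse-Gamma(37/10, 731/96)
obs 6: x=3 → posterior Inverse-Gamma(21/5, 1031/96)
obs 7: x=-2 → posterior Inverse-Gamma(47/10, 1331/96)
obs 8: x=5/4 → posterior Inverse-Gamma(26/5, 679/48)

3395/1488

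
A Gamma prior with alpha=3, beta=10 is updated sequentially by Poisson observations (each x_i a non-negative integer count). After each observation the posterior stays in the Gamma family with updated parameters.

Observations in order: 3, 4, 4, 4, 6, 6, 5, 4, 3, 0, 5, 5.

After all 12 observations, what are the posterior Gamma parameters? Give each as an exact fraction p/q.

alpha=52, beta=22

obs 1: x=3 → posterior Gamma(6, 11)
obs 2: x=4 → posterior Gamma(10, 12)
obs 3: x=4 → posterior Gamma(14, 13)
obs 4: x=4 → posterior Gamma(18, 14)
obs 5: x=6 → posterior Gamma(24, 15)
obs 6: x=6 → posterior Gamma(30, 16)
obs 7: x=5 → posterior Gamma(35, 17)
obs 8: x=4 → posterior Gamma(39, 18)
obs 9: x=3 → posterior Gamma(42, 19)
obs 10: x=0 → posterior Gamma(42, 20)
obs 11: x=5 → posterior Gamma(47, 21)
obs 12: x=5 → posterior Gamma(52, 22)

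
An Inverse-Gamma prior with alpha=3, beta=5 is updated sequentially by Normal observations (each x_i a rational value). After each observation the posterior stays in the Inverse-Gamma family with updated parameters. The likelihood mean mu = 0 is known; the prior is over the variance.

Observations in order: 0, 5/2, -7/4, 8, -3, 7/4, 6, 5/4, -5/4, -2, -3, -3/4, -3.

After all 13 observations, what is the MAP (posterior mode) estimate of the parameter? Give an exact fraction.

obs 1: x=0 → posterior Inverse-Gamma(7/2, 5)
obs 2: x=5/2 → posterior Inverse-Gamma(4, 65/8)
obs 3: x=-7/4 → posterior Inverse-Gamma(9/2, 309/32)
obs 4: x=8 → posterior Inverse-Gamma(5, 1333/32)
obs 5: x=-3 → posterior Inverse-Gamma(11/2, 1477/32)
obs 6: x=7/4 → posterior Inverse-Gamma(6, 763/16)
obs 7: x=6 → posterior Inverse-Gamma(13/2, 1051/16)
obs 8: x=5/4 → posterior Inverse-Gamma(7, 2127/32)
obs 9: x=-5/4 → posterior Inverse-Gamma(15/2, 269/4)
obs 10: x=-2 → posterior Inverse-Gamma(8, 277/4)
obs 11: x=-3 → posterior Inverse-Gamma(17/2, 295/4)
obs 12: x=-3/4 → posterior Inverse-Gamma(9, 2369/32)
obs 13: x=-3 → posterior Inverse-Gamma(19/2, 2513/32)

359/48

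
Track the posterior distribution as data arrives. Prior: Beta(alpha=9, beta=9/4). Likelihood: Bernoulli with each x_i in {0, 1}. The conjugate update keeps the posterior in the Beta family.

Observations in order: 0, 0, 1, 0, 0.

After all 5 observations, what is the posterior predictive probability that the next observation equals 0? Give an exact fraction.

obs 1: x=0 → posterior Beta(9, 13/4)
obs 2: x=0 → posterior Beta(9, 17/4)
obs 3: x=1 → posterior Beta(10, 17/4)
obs 4: x=0 → posterior Beta(10, 21/4)
obs 5: x=0 → posterior Beta(10, 25/4)

5/13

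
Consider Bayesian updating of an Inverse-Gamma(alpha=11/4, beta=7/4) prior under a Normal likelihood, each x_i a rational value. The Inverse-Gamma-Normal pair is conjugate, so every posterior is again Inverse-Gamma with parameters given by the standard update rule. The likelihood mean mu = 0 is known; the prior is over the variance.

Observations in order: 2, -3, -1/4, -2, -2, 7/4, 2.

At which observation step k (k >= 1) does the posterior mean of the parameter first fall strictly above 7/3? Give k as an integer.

obs 1: x=2 → posterior Inverse-Gamma(13/4, 15/4)
obs 2: x=-3 → posterior Inverse-Gamma(15/4, 33/4)
obs 3: x=-1/4 → posterior Inverse-Gamma(17/4, 265/32)
obs 4: x=-2 → posterior Inverse-Gamma(19/4, 329/32)
obs 5: x=-2 → posterior Inverse-Gamma(21/4, 393/32)
obs 6: x=7/4 → posterior Inverse-Gamma(23/4, 221/16)
obs 7: x=2 → posterior Inverse-Gamma(25/4, 253/16)

k = 2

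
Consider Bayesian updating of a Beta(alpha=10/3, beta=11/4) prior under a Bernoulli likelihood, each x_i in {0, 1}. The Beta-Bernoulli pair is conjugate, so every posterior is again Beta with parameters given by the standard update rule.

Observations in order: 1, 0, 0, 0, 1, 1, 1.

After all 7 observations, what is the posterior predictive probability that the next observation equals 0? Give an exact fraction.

obs 1: x=1 → posterior Beta(13/3, 11/4)
obs 2: x=0 → posterior Beta(13/3, 15/4)
obs 3: x=0 → posterior Beta(13/3, 19/4)
obs 4: x=0 → posterior Beta(13/3, 23/4)
obs 5: x=1 → posterior Beta(16/3, 23/4)
obs 6: x=1 → posterior Beta(19/3, 23/4)
obs 7: x=1 → posterior Beta(22/3, 23/4)

69/157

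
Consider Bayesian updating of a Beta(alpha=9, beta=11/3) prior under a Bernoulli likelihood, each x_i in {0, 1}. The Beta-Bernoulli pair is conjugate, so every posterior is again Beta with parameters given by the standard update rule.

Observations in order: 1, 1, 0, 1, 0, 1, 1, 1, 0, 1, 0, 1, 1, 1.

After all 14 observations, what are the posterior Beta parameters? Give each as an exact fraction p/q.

alpha=19, beta=23/3

obs 1: x=1 → posterior Beta(10, 11/3)
obs 2: x=1 → posterior Beta(11, 11/3)
obs 3: x=0 → posterior Beta(11, 14/3)
obs 4: x=1 → posterior Beta(12, 14/3)
obs 5: x=0 → posterior Beta(12, 17/3)
obs 6: x=1 → posterior Beta(13, 17/3)
obs 7: x=1 → posterior Beta(14, 17/3)
obs 8: x=1 → posterior Beta(15, 17/3)
obs 9: x=0 → posterior Beta(15, 20/3)
obs 10: x=1 → posterior Beta(16, 20/3)
obs 11: x=0 → posterior Beta(16, 23/3)
obs 12: x=1 → posterior Beta(17, 23/3)
obs 13: x=1 → posterior Beta(18, 23/3)
obs 14: x=1 → posterior Beta(19, 23/3)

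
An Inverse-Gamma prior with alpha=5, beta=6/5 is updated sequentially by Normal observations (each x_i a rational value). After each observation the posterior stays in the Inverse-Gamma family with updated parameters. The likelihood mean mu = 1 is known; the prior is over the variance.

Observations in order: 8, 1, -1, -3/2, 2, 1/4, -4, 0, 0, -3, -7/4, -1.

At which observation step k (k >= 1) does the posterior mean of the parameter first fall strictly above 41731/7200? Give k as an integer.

k = 7

obs 1: x=8 → posterior Inverse-Gamma(11/2, 257/10)
obs 2: x=1 → posterior Inverse-Gamma(6, 257/10)
obs 3: x=-1 → posterior Inverse-Gamma(13/2, 277/10)
obs 4: x=-3/2 → posterior Inverse-Gamma(7, 1233/40)
obs 5: x=2 → posterior Inverse-Gamma(15/2, 1253/40)
obs 6: x=1/4 → posterior Inverse-Gamma(8, 5057/160)
obs 7: x=-4 → posterior Inverse-Gamma(17/2, 7057/160)
obs 8: x=0 → posterior Inverse-Gamma(9, 7137/160)
obs 9: x=0 → posterior Inverse-Gamma(19/2, 7217/160)
obs 10: x=-3 → posterior Inverse-Gamma(10, 8497/160)
obs 11: x=-7/4 → posterior Inverse-Gamma(21/2, 4551/80)
obs 12: x=-1 → posterior Inverse-Gamma(11, 4711/80)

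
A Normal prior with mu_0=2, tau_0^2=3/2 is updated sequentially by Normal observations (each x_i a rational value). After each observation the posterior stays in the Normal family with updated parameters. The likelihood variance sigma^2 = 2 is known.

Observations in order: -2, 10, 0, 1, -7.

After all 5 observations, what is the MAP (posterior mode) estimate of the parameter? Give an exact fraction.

obs 1: x=-2 → posterior Normal(2/7, 6/7)
obs 2: x=10 → posterior Normal(16/5, 3/5)
obs 3: x=0 → posterior Normal(32/13, 6/13)
obs 4: x=1 → posterior Normal(35/16, 3/8)
obs 5: x=-7 → posterior Normal(14/19, 6/19)

14/19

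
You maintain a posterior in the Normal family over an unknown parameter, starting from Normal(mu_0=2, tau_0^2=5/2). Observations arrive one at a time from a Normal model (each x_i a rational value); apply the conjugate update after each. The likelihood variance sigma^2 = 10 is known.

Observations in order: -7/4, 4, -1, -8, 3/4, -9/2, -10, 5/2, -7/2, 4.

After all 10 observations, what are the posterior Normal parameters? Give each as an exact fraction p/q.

mu_0=-19/28, tau_0^2=5/7

obs 1: x=-7/4 → posterior Normal(5/4, 2)
obs 2: x=4 → posterior Normal(41/24, 5/3)
obs 3: x=-1 → posterior Normal(37/28, 10/7)
obs 4: x=-8 → posterior Normal(5/32, 5/4)
obs 5: x=3/4 → posterior Normal(2/9, 10/9)
obs 6: x=-9/2 → posterior Normal(-1/4, 1)
obs 7: x=-10 → posterior Normal(-25/22, 10/11)
obs 8: x=5/2 → posterior Normal(-5/6, 5/6)
obs 9: x=-7/2 → posterior Normal(-27/26, 10/13)
obs 10: x=4 → posterior Normal(-19/28, 5/7)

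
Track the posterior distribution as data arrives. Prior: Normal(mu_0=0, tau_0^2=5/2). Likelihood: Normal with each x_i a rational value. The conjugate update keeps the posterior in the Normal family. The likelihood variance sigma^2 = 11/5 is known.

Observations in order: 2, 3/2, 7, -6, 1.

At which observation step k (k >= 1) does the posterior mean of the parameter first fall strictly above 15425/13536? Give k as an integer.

k = 2

obs 1: x=2 → posterior Normal(50/47, 55/47)
obs 2: x=3/2 → posterior Normal(175/144, 55/72)
obs 3: x=7 → posterior Normal(525/194, 55/97)
obs 4: x=-6 → posterior Normal(225/244, 55/122)
obs 5: x=1 → posterior Normal(275/294, 55/147)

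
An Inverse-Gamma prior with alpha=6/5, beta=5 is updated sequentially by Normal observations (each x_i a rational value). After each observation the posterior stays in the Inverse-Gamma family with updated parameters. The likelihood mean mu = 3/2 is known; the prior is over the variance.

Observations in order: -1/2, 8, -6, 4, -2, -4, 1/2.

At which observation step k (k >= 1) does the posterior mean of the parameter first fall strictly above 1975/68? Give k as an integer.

k = 3

obs 1: x=-1/2 → posterior Inverse-Gamma(17/10, 7)
obs 2: x=8 → posterior Inverse-Gamma(11/5, 225/8)
obs 3: x=-6 → posterior Inverse-Gamma(27/10, 225/4)
obs 4: x=4 → posterior Inverse-Gamma(16/5, 475/8)
obs 5: x=-2 → posterior Inverse-Gamma(37/10, 131/2)
obs 6: x=-4 → posterior Inverse-Gamma(21/5, 645/8)
obs 7: x=1/2 → posterior Inverse-Gamma(47/10, 649/8)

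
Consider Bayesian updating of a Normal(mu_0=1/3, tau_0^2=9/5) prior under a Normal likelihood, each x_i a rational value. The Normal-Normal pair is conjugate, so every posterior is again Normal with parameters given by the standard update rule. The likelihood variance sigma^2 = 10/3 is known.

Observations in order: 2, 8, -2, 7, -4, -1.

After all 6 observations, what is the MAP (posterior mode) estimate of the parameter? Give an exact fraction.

215/159

obs 1: x=2 → posterior Normal(212/231, 90/77)
obs 2: x=8 → posterior Normal(215/78, 45/52)
obs 3: x=-2 → posterior Normal(698/393, 90/131)
obs 4: x=7 → posterior Normal(1265/474, 45/79)
obs 5: x=-4 → posterior Normal(941/555, 18/37)
obs 6: x=-1 → posterior Normal(215/159, 45/106)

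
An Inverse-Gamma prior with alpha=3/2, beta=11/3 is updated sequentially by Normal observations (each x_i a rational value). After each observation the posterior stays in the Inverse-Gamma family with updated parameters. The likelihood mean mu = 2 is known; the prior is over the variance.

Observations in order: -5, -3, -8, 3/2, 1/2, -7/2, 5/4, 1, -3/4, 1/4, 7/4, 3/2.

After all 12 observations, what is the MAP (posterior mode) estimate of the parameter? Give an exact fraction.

obs 1: x=-5 → posterior Inverse-Gamma(2, 169/6)
obs 2: x=-3 → posterior Inverse-Gamma(5/2, 122/3)
obs 3: x=-8 → posterior Inverse-Gamma(3, 272/3)
obs 4: x=3/2 → posterior Inverse-Gamma(7/2, 2179/24)
obs 5: x=1/2 → posterior Inverse-Gamma(4, 1103/12)
obs 6: x=-7/2 → posterior Inverse-Gamma(9/2, 2569/24)
obs 7: x=5/4 → posterior Inverse-Gamma(5, 10303/96)
obs 8: x=1 → posterior Inverse-Gamma(11/2, 10351/96)
obs 9: x=-3/4 → posterior Inverse-Gamma(6, 5357/48)
obs 10: x=1/4 → posterior Inverse-Gamma(13/2, 10861/96)
obs 11: x=7/4 → posterior Inverse-Gamma(7, 679/6)
obs 12: x=3/2 → posterior Inverse-Gamma(15/2, 2719/24)

2719/204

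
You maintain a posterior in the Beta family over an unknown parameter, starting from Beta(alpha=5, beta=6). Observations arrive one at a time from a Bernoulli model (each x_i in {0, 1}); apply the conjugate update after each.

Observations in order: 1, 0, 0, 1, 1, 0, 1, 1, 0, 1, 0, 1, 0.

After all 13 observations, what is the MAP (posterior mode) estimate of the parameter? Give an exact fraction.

1/2

obs 1: x=1 → posterior Beta(6, 6)
obs 2: x=0 → posterior Beta(6, 7)
obs 3: x=0 → posterior Beta(6, 8)
obs 4: x=1 → posterior Beta(7, 8)
obs 5: x=1 → posterior Beta(8, 8)
obs 6: x=0 → posterior Beta(8, 9)
obs 7: x=1 → posterior Beta(9, 9)
obs 8: x=1 → posterior Beta(10, 9)
obs 9: x=0 → posterior Beta(10, 10)
obs 10: x=1 → posterior Beta(11, 10)
obs 11: x=0 → posterior Beta(11, 11)
obs 12: x=1 → posterior Beta(12, 11)
obs 13: x=0 → posterior Beta(12, 12)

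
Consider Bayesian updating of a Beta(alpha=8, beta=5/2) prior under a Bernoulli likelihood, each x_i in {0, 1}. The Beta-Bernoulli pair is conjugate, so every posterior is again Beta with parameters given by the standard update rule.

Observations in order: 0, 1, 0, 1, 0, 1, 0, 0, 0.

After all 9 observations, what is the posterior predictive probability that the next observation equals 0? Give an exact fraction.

17/39

obs 1: x=0 → posterior Beta(8, 7/2)
obs 2: x=1 → posterior Beta(9, 7/2)
obs 3: x=0 → posterior Beta(9, 9/2)
obs 4: x=1 → posterior Beta(10, 9/2)
obs 5: x=0 → posterior Beta(10, 11/2)
obs 6: x=1 → posterior Beta(11, 11/2)
obs 7: x=0 → posterior Beta(11, 13/2)
obs 8: x=0 → posterior Beta(11, 15/2)
obs 9: x=0 → posterior Beta(11, 17/2)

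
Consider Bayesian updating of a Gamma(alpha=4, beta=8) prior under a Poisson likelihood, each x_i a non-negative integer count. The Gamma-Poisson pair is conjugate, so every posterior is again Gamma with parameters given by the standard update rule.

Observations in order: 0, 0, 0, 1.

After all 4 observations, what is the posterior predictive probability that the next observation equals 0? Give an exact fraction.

obs 1: x=0 → posterior Gamma(4, 9)
obs 2: x=0 → posterior Gamma(4, 10)
obs 3: x=0 → posterior Gamma(4, 11)
obs 4: x=1 → posterior Gamma(5, 12)

248832/371293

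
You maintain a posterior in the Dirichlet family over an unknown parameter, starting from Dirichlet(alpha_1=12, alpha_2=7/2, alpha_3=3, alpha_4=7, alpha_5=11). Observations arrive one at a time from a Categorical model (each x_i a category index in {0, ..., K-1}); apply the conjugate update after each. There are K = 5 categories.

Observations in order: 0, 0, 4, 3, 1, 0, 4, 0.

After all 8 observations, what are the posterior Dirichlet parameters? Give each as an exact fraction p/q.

obs 1: x=0 → posterior Dirichlet(13, 7/2, 3, 7, 11)
obs 2: x=0 → posterior Dirichlet(14, 7/2, 3, 7, 11)
obs 3: x=4 → posterior Dirichlet(14, 7/2, 3, 7, 12)
obs 4: x=3 → posterior Dirichlet(14, 7/2, 3, 8, 12)
obs 5: x=1 → posterior Dirichlet(14, 9/2, 3, 8, 12)
obs 6: x=0 → posterior Dirichlet(15, 9/2, 3, 8, 12)
obs 7: x=4 → posterior Dirichlet(15, 9/2, 3, 8, 13)
obs 8: x=0 → posterior Dirichlet(16, 9/2, 3, 8, 13)

alpha_1=16, alpha_2=9/2, alpha_3=3, alpha_4=8, alpha_5=13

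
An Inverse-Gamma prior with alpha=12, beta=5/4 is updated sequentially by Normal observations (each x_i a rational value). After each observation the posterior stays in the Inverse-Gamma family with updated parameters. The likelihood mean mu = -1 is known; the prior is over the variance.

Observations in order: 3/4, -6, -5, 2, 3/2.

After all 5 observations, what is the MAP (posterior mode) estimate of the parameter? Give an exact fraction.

989/496

obs 1: x=3/4 → posterior Inverse-Gamma(25/2, 89/32)
obs 2: x=-6 → posterior Inverse-Gamma(13, 489/32)
obs 3: x=-5 → posterior Inverse-Gamma(27/2, 745/32)
obs 4: x=2 → posterior Inverse-Gamma(14, 889/32)
obs 5: x=3/2 → posterior Inverse-Gamma(29/2, 989/32)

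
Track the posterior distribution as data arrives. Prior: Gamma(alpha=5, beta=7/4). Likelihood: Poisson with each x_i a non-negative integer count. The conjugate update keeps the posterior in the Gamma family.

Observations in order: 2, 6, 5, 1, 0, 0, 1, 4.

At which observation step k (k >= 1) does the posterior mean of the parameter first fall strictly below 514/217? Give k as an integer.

obs 1: x=2 → posterior Gamma(7, 11/4)
obs 2: x=6 → posterior Gamma(13, 15/4)
obs 3: x=5 → posterior Gamma(18, 19/4)
obs 4: x=1 → posterior Gamma(19, 23/4)
obs 5: x=0 → posterior Gamma(19, 27/4)
obs 6: x=0 → posterior Gamma(19, 31/4)
obs 7: x=1 → posterior Gamma(20, 35/4)
obs 8: x=4 → posterior Gamma(24, 39/4)

k = 7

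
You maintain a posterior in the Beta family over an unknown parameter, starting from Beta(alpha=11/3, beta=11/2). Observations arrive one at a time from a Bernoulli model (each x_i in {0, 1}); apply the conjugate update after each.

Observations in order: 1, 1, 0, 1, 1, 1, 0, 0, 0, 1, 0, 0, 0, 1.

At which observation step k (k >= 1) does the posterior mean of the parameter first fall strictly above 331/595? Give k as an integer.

k = 6

obs 1: x=1 → posterior Beta(14/3, 11/2)
obs 2: x=1 → posterior Beta(17/3, 11/2)
obs 3: x=0 → posterior Beta(17/3, 13/2)
obs 4: x=1 → posterior Beta(20/3, 13/2)
obs 5: x=1 → posterior Beta(23/3, 13/2)
obs 6: x=1 → posterior Beta(26/3, 13/2)
obs 7: x=0 → posterior Beta(26/3, 15/2)
obs 8: x=0 → posterior Beta(26/3, 17/2)
obs 9: x=0 → posterior Beta(26/3, 19/2)
obs 10: x=1 → posterior Beta(29/3, 19/2)
obs 11: x=0 → posterior Beta(29/3, 21/2)
obs 12: x=0 → posterior Beta(29/3, 23/2)
obs 13: x=0 → posterior Beta(29/3, 25/2)
obs 14: x=1 → posterior Beta(32/3, 25/2)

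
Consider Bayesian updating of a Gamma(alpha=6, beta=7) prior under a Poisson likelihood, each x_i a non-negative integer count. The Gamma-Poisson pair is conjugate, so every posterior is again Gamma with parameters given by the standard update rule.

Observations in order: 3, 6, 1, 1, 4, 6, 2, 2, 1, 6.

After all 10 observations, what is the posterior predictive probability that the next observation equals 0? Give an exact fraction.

57155629504430816618802078994918975878812205409/501597304410594428739556550045321223614364647424

obs 1: x=3 → posterior Gamma(9, 8)
obs 2: x=6 → posterior Gamma(15, 9)
obs 3: x=1 → posterior Gamma(16, 10)
obs 4: x=1 → posterior Gamma(17, 11)
obs 5: x=4 → posterior Gamma(21, 12)
obs 6: x=6 → posterior Gamma(27, 13)
obs 7: x=2 → posterior Gamma(29, 14)
obs 8: x=2 → posterior Gamma(31, 15)
obs 9: x=1 → posterior Gamma(32, 16)
obs 10: x=6 → posterior Gamma(38, 17)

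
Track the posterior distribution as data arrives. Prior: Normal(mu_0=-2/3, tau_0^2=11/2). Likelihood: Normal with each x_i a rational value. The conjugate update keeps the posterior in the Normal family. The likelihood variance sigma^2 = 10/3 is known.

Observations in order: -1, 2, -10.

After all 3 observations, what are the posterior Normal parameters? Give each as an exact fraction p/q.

mu_0=-133/51, tau_0^2=110/119

obs 1: x=-1 → posterior Normal(-139/159, 110/53)
obs 2: x=2 → posterior Normal(59/258, 55/43)
obs 3: x=-10 → posterior Normal(-133/51, 110/119)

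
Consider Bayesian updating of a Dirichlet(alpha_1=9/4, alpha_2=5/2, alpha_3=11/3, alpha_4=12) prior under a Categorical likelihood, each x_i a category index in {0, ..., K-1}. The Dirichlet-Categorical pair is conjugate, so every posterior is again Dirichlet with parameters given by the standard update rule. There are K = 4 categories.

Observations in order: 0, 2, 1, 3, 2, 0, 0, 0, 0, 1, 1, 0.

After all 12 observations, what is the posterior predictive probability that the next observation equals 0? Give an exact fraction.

obs 1: x=0 → posterior Dirichlet(13/4, 5/2, 11/3, 12)
obs 2: x=2 → posterior Dirichlet(13/4, 5/2, 14/3, 12)
obs 3: x=1 → posterior Dirichlet(13/4, 7/2, 14/3, 12)
obs 4: x=3 → posterior Dirichlet(13/4, 7/2, 14/3, 13)
obs 5: x=2 → posterior Dirichlet(13/4, 7/2, 17/3, 13)
obs 6: x=0 → posterior Dirichlet(17/4, 7/2, 17/3, 13)
obs 7: x=0 → posterior Dirichlet(21/4, 7/2, 17/3, 13)
obs 8: x=0 → posterior Dirichlet(25/4, 7/2, 17/3, 13)
obs 9: x=0 → posterior Dirichlet(29/4, 7/2, 17/3, 13)
obs 10: x=1 → posterior Dirichlet(29/4, 9/2, 17/3, 13)
obs 11: x=1 → posterior Dirichlet(29/4, 11/2, 17/3, 13)
obs 12: x=0 → posterior Dirichlet(33/4, 11/2, 17/3, 13)

99/389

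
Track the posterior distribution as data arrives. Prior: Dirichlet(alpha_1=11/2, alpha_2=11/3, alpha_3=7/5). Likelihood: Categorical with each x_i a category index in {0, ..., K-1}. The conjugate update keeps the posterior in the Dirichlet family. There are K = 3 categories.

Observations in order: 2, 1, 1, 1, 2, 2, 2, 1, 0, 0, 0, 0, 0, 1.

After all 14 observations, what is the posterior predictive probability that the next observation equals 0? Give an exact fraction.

obs 1: x=2 → posterior Dirichlet(11/2, 11/3, 12/5)
obs 2: x=1 → posterior Dirichlet(11/2, 14/3, 12/5)
obs 3: x=1 → posterior Dirichlet(11/2, 17/3, 12/5)
obs 4: x=1 → posterior Dirichlet(11/2, 20/3, 12/5)
obs 5: x=2 → posterior Dirichlet(11/2, 20/3, 17/5)
obs 6: x=2 → posterior Dirichlet(11/2, 20/3, 22/5)
obs 7: x=2 → posterior Dirichlet(11/2, 20/3, 27/5)
obs 8: x=1 → posterior Dirichlet(11/2, 23/3, 27/5)
obs 9: x=0 → posterior Dirichlet(13/2, 23/3, 27/5)
obs 10: x=0 → posterior Dirichlet(15/2, 23/3, 27/5)
obs 11: x=0 → posterior Dirichlet(17/2, 23/3, 27/5)
obs 12: x=0 → posterior Dirichlet(19/2, 23/3, 27/5)
obs 13: x=0 → posterior Dirichlet(21/2, 23/3, 27/5)
obs 14: x=1 → posterior Dirichlet(21/2, 26/3, 27/5)

315/737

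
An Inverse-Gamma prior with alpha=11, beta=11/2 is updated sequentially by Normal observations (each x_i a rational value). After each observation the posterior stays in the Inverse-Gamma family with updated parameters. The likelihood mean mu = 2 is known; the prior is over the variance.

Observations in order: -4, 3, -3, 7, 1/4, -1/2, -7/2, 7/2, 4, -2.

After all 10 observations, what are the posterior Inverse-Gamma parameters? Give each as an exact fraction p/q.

obs 1: x=-4 → posterior Inverse-Gamma(23/2, 47/2)
obs 2: x=3 → posterior Inverse-Gamma(12, 24)
obs 3: x=-3 → posterior Inverse-Gamma(25/2, 73/2)
obs 4: x=7 → posterior Inverse-Gamma(13, 49)
obs 5: x=1/4 → posterior Inverse-Gamma(27/2, 1617/32)
obs 6: x=-1/2 → posterior Inverse-Gamma(14, 1717/32)
obs 7: x=-7/2 → posterior Inverse-Gamma(29/2, 2201/32)
obs 8: x=7/2 → posterior Inverse-Gamma(15, 2237/32)
obs 9: x=4 → posterior Inverse-Gamma(31/2, 2301/32)
obs 10: x=-2 → posterior Inverse-Gamma(16, 2557/32)

alpha=16, beta=2557/32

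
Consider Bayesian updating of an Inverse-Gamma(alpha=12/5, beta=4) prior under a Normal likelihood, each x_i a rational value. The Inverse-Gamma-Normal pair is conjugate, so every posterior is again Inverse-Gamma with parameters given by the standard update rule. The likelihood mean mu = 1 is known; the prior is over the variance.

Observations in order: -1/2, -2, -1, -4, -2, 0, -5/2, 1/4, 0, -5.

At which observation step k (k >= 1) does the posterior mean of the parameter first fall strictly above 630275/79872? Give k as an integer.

obs 1: x=-1/2 → posterior Inverse-Gamma(29/10, 41/8)
obs 2: x=-2 → posterior Inverse-Gamma(17/5, 77/8)
obs 3: x=-1 → posterior Inverse-Gamma(39/10, 93/8)
obs 4: x=-4 → posterior Inverse-Gamma(22/5, 193/8)
obs 5: x=-2 → posterior Inverse-Gamma(49/10, 229/8)
obs 6: x=0 → posterior Inverse-Gamma(27/5, 233/8)
obs 7: x=-5/2 → posterior Inverse-Gamma(59/10, 141/4)
obs 8: x=1/4 → posterior Inverse-Gamma(32/5, 1137/32)
obs 9: x=0 → posterior Inverse-Gamma(69/10, 1153/32)
obs 10: x=-5 → posterior Inverse-Gamma(37/5, 1729/32)

k = 10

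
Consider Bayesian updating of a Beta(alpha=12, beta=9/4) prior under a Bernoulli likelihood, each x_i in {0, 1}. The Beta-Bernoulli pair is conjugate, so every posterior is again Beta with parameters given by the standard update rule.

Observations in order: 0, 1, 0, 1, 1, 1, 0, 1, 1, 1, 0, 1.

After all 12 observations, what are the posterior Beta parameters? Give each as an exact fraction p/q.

alpha=20, beta=25/4

obs 1: x=0 → posterior Beta(12, 13/4)
obs 2: x=1 → posterior Beta(13, 13/4)
obs 3: x=0 → posterior Beta(13, 17/4)
obs 4: x=1 → posterior Beta(14, 17/4)
obs 5: x=1 → posterior Beta(15, 17/4)
obs 6: x=1 → posterior Beta(16, 17/4)
obs 7: x=0 → posterior Beta(16, 21/4)
obs 8: x=1 → posterior Beta(17, 21/4)
obs 9: x=1 → posterior Beta(18, 21/4)
obs 10: x=1 → posterior Beta(19, 21/4)
obs 11: x=0 → posterior Beta(19, 25/4)
obs 12: x=1 → posterior Beta(20, 25/4)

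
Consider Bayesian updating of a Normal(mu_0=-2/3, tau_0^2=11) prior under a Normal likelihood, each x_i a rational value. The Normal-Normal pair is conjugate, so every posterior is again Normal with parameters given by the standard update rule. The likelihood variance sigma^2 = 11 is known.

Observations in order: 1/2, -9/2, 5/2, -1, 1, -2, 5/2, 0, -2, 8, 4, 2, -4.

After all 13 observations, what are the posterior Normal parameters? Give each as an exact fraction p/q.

obs 1: x=1/2 → posterior Normal(-1/12, 11/2)
obs 2: x=-9/2 → posterior Normal(-14/9, 11/3)
obs 3: x=5/2 → posterior Normal(-13/24, 11/4)
obs 4: x=-1 → posterior Normal(-19/30, 11/5)
obs 5: x=1 → posterior Normal(-13/36, 11/6)
obs 6: x=-2 → posterior Normal(-25/42, 11/7)
obs 7: x=5/2 → posterior Normal(-5/24, 11/8)
obs 8: x=0 → posterior Normal(-5/27, 11/9)
obs 9: x=-2 → posterior Normal(-11/30, 11/10)
obs 10: x=8 → posterior Normal(13/33, 1)
obs 11: x=4 → posterior Normal(25/36, 11/12)
obs 12: x=2 → posterior Normal(31/39, 11/13)
obs 13: x=-4 → posterior Normal(19/42, 11/14)

mu_0=19/42, tau_0^2=11/14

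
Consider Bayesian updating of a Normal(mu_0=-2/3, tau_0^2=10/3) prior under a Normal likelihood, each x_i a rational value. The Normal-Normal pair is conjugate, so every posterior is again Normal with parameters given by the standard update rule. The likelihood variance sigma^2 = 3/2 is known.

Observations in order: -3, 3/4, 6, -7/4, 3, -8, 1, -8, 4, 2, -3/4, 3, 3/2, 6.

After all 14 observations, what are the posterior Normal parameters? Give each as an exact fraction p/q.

mu_0=109/289, tau_0^2=30/289

obs 1: x=-3 → posterior Normal(-66/29, 30/29)
obs 2: x=3/4 → posterior Normal(-51/49, 30/49)
obs 3: x=6 → posterior Normal(1, 10/23)
obs 4: x=-7/4 → posterior Normal(34/89, 30/89)
obs 5: x=3 → posterior Normal(94/109, 30/109)
obs 6: x=-8 → posterior Normal(-22/43, 10/43)
obs 7: x=1 → posterior Normal(-46/149, 30/149)
obs 8: x=-8 → posterior Normal(-206/169, 30/169)
obs 9: x=4 → posterior Normal(-2/3, 10/63)
obs 10: x=2 → posterior Normal(-86/209, 30/209)
obs 11: x=-3/4 → posterior Normal(-101/229, 30/229)
obs 12: x=3 → posterior Normal(-41/249, 10/83)
obs 13: x=3/2 → posterior Normal(-11/269, 30/269)
obs 14: x=6 → posterior Normal(109/289, 30/289)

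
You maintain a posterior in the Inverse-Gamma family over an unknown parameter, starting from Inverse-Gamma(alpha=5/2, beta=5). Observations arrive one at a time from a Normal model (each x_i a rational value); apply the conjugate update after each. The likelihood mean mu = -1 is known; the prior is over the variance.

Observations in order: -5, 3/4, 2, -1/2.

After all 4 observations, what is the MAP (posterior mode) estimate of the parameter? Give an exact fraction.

613/176

obs 1: x=-5 → posterior Inverse-Gamma(3, 13)
obs 2: x=3/4 → posterior Inverse-Gamma(7/2, 465/32)
obs 3: x=2 → posterior Inverse-Gamma(4, 609/32)
obs 4: x=-1/2 → posterior Inverse-Gamma(9/2, 613/32)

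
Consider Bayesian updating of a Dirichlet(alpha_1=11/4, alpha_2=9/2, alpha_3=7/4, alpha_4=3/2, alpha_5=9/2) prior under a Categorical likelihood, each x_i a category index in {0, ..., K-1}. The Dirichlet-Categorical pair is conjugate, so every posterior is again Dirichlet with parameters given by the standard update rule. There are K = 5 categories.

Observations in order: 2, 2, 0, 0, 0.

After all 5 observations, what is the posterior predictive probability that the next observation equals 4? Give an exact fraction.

obs 1: x=2 → posterior Dirichlet(11/4, 9/2, 11/4, 3/2, 9/2)
obs 2: x=2 → posterior Dirichlet(11/4, 9/2, 15/4, 3/2, 9/2)
obs 3: x=0 → posterior Dirichlet(15/4, 9/2, 15/4, 3/2, 9/2)
obs 4: x=0 → posterior Dirichlet(19/4, 9/2, 15/4, 3/2, 9/2)
obs 5: x=0 → posterior Dirichlet(23/4, 9/2, 15/4, 3/2, 9/2)

9/40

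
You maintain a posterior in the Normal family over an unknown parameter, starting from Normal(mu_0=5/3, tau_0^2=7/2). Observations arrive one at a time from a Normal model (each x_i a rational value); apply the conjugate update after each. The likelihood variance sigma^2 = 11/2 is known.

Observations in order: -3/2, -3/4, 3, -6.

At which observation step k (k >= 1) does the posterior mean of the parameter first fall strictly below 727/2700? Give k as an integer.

obs 1: x=-3/2 → posterior Normal(47/108, 77/36)
obs 2: x=-3/4 → posterior Normal(31/300, 77/50)
obs 3: x=3 → posterior Normal(283/384, 77/64)
obs 4: x=-6 → posterior Normal(-17/36, 77/78)

k = 2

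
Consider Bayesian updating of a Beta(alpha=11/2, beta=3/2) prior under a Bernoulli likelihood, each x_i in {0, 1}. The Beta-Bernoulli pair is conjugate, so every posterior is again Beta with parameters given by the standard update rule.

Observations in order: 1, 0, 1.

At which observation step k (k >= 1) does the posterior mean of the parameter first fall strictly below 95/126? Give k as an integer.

obs 1: x=1 → posterior Beta(13/2, 3/2)
obs 2: x=0 → posterior Beta(13/2, 5/2)
obs 3: x=1 → posterior Beta(15/2, 5/2)

k = 2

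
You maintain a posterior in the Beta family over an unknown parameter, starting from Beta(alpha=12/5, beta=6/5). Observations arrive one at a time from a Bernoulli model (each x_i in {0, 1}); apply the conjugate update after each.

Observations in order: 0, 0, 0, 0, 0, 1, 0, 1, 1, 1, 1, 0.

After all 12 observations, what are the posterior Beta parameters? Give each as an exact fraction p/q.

alpha=37/5, beta=41/5

obs 1: x=0 → posterior Beta(12/5, 11/5)
obs 2: x=0 → posterior Beta(12/5, 16/5)
obs 3: x=0 → posterior Beta(12/5, 21/5)
obs 4: x=0 → posterior Beta(12/5, 26/5)
obs 5: x=0 → posterior Beta(12/5, 31/5)
obs 6: x=1 → posterior Beta(17/5, 31/5)
obs 7: x=0 → posterior Beta(17/5, 36/5)
obs 8: x=1 → posterior Beta(22/5, 36/5)
obs 9: x=1 → posterior Beta(27/5, 36/5)
obs 10: x=1 → posterior Beta(32/5, 36/5)
obs 11: x=1 → posterior Beta(37/5, 36/5)
obs 12: x=0 → posterior Beta(37/5, 41/5)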